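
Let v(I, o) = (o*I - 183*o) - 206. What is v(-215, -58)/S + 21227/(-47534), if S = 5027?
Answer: 980774723/238953418 ≈ 4.1045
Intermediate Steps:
v(I, o) = -206 - 183*o + I*o (v(I, o) = (I*o - 183*o) - 206 = (-183*o + I*o) - 206 = -206 - 183*o + I*o)
v(-215, -58)/S + 21227/(-47534) = (-206 - 183*(-58) - 215*(-58))/5027 + 21227/(-47534) = (-206 + 10614 + 12470)*(1/5027) + 21227*(-1/47534) = 22878*(1/5027) - 21227/47534 = 22878/5027 - 21227/47534 = 980774723/238953418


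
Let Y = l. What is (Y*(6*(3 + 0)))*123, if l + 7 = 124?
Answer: 259038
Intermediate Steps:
l = 117 (l = -7 + 124 = 117)
Y = 117
(Y*(6*(3 + 0)))*123 = (117*(6*(3 + 0)))*123 = (117*(6*3))*123 = (117*18)*123 = 2106*123 = 259038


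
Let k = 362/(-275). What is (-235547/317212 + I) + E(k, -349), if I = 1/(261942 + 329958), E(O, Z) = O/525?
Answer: -4808743785733/6454173783750 ≈ -0.74506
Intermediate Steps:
k = -362/275 (k = 362*(-1/275) = -362/275 ≈ -1.3164)
E(O, Z) = O/525 (E(O, Z) = O*(1/525) = O/525)
I = 1/591900 ≈ 1.6895e-6
(-235547/317212 + I) + E(k, -349) = (-235547/317212 + 1/591900) + (1/525)*(-362/275) = (-235547*1/317212 + 1/591900) - 362/144375 = (-235547/317212 + 1/591900) - 362/144375 = -17427494011/23469722850 - 362/144375 = -4808743785733/6454173783750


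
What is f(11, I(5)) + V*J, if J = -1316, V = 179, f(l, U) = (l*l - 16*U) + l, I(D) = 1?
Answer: -235448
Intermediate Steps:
f(l, U) = l + l**2 - 16*U (f(l, U) = (l**2 - 16*U) + l = l + l**2 - 16*U)
f(11, I(5)) + V*J = (11 + 11**2 - 16*1) + 179*(-1316) = (11 + 121 - 16) - 235564 = 116 - 235564 = -235448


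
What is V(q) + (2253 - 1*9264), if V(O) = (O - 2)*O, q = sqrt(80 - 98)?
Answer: -7029 - 6*I*sqrt(2) ≈ -7029.0 - 8.4853*I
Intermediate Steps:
q = 3*I*sqrt(2) (q = sqrt(-18) = 3*I*sqrt(2) ≈ 4.2426*I)
V(O) = O*(-2 + O) (V(O) = (-2 + O)*O = O*(-2 + O))
V(q) + (2253 - 1*9264) = (3*I*sqrt(2))*(-2 + 3*I*sqrt(2)) + (2253 - 1*9264) = 3*I*sqrt(2)*(-2 + 3*I*sqrt(2)) + (2253 - 9264) = 3*I*sqrt(2)*(-2 + 3*I*sqrt(2)) - 7011 = -7011 + 3*I*sqrt(2)*(-2 + 3*I*sqrt(2))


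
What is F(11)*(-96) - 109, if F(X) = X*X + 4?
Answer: -12109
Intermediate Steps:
F(X) = 4 + X² (F(X) = X² + 4 = 4 + X²)
F(11)*(-96) - 109 = (4 + 11²)*(-96) - 109 = (4 + 121)*(-96) - 109 = 125*(-96) - 109 = -12000 - 109 = -12109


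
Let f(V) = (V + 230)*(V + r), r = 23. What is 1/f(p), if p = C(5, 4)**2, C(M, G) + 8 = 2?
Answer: 1/15694 ≈ 6.3719e-5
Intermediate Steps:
C(M, G) = -6 (C(M, G) = -8 + 2 = -6)
p = 36 (p = (-6)**2 = 36)
f(V) = (23 + V)*(230 + V) (f(V) = (V + 230)*(V + 23) = (230 + V)*(23 + V) = (23 + V)*(230 + V))
1/f(p) = 1/(5290 + 36**2 + 253*36) = 1/(5290 + 1296 + 9108) = 1/15694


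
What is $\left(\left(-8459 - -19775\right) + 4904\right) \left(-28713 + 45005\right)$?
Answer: $264256240$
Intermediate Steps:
$\left(\left(-8459 - -19775\right) + 4904\right) \left(-28713 + 45005\right) = \left(\left(-8459 + 19775\right) + 4904\right) 16292 = \left(11316 + 4904\right) 16292 = 16220 \cdot 16292 = 264256240$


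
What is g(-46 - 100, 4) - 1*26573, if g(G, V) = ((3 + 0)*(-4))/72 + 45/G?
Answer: -5819591/219 ≈ -26573.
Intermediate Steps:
g(G, V) = -1/6 + 45/G (g(G, V) = (3*(-4))*(1/72) + 45/G = -12*1/72 + 45/G = -1/6 + 45/G)
g(-46 - 100, 4) - 1*26573 = (270 - (-46 - 100))/(6*(-46 - 100)) - 1*26573 = (1/6)*(270 - 1*(-146))/(-146) - 26573 = (1/6)*(-1/146)*(270 + 146) - 26573 = (1/6)*(-1/146)*416 - 26573 = -104/219 - 26573 = -5819591/219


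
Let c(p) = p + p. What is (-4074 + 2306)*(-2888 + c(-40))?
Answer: 5247424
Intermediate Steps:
c(p) = 2*p
(-4074 + 2306)*(-2888 + c(-40)) = (-4074 + 2306)*(-2888 + 2*(-40)) = -1768*(-2888 - 80) = -1768*(-2968) = 5247424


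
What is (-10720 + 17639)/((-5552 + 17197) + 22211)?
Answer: 6919/33856 ≈ 0.20437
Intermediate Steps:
(-10720 + 17639)/((-5552 + 17197) + 22211) = 6919/(11645 + 22211) = 6919/33856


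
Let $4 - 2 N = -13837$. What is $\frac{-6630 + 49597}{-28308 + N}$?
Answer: $- \frac{85934}{42775} \approx -2.009$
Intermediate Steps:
$N = \frac{13841}{2}$ ($N = 2 - - \frac{13837}{2} = 2 + \frac{13837}{2} = \frac{13841}{2} \approx 6920.5$)
$\frac{-6630 + 49597}{-28308 + N} = \frac{-6630 + 49597}{-28308 + \frac{13841}{2}} = \frac{42967}{- \frac{42775}{2}} = 42967 \left(- \frac{2}{42775}\right) = - \frac{85934}{42775}$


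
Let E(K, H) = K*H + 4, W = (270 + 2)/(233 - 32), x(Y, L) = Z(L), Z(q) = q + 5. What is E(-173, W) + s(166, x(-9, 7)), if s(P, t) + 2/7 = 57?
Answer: -243967/1407 ≈ -173.40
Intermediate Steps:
Z(q) = 5 + q
x(Y, L) = 5 + L
s(P, t) = 397/7 (s(P, t) = -2/7 + 57 = 397/7)
W = 272/201 ≈ 1.3532
E(K, H) = 4 + H*K (E(K, H) = H*K + 4 = 4 + H*K)
E(-173, W) + s(166, x(-9, 7)) = (4 + (272/201)*(-173)) + 397/7 = (4 - 47056/201) + 397/7 = -46252/201 + 397/7 = -243967/1407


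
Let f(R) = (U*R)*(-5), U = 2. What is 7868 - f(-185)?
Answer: 6018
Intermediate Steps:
f(R) = -10*R (f(R) = (2*R)*(-5) = -10*R)
7868 - f(-185) = 7868 - (-10)*(-185) = 7868 - 1*1850 = 7868 - 1850 = 6018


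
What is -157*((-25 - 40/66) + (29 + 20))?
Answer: -121204/33 ≈ -3672.8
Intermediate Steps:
-157*((-25 - 40/66) + (29 + 20)) = -157*((-25 - 40/66) + 49) = -157*((-25 - 1*20/33) + 49) = -157*((-25 - 20/33) + 49) = -157*(-845/33 + 49) = -157*772/33 = -121204/33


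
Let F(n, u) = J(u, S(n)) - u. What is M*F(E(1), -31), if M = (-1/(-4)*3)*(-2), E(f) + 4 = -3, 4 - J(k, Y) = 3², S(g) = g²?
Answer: -39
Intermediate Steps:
J(k, Y) = -5 (J(k, Y) = 4 - 1*3² = 4 - 1*9 = 4 - 9 = -5)
E(f) = -7 (E(f) = -4 - 3 = -7)
F(n, u) = -5 - u
M = -3/2 (M = (-1*(-¼)*3)*(-2) = ((¼)*3)*(-2) = (¾)*(-2) = -3/2 ≈ -1.5000)
M*F(E(1), -31) = -3*(-5 - 1*(-31))/2 = -3*(-5 + 31)/2 = -3/2*26 = -39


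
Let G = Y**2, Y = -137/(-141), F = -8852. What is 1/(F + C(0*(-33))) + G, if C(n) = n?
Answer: 166123307/175986612 ≈ 0.94395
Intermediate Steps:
Y = 137/141 (Y = -137*(-1/141) = 137/141 ≈ 0.97163)
G = 18769/19881 (G = (137/141)**2 = 18769/19881 ≈ 0.94407)
1/(F + C(0*(-33))) + G = 1/(-8852 + 0*(-33)) + 18769/19881 = 1/(-8852 + 0) + 18769/19881 = 1/(-8852) + 18769/19881 = -1/8852 + 18769/19881 = 166123307/175986612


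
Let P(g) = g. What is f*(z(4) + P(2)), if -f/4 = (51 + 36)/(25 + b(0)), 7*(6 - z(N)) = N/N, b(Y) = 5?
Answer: -638/7 ≈ -91.143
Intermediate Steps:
z(N) = 41/7 (z(N) = 6 - N/(7*N) = 6 - 1/7*1 = 6 - 1/7 = 41/7)
f = -58/5 (f = -4*(51 + 36)/(25 + 5) = -348/30 = -4*29/10 = -58/5 ≈ -11.600)
f*(z(4) + P(2)) = -58*(41/7 + 2)/5 = -58/5*55/7 = -638/7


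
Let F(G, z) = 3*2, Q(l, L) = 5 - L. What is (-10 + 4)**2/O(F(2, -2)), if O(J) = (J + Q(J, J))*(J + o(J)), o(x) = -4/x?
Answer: 27/20 ≈ 1.3500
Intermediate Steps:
F(G, z) = 6
O(J) = -20/J + 5*J (O(J) = (J + (5 - J))*(J - 4/J) = 5*(J - 4/J) = -20/J + 5*J)
(-10 + 4)**2/O(F(2, -2)) = (-10 + 4)**2/(-20/6 + 5*6) = (-6)**2/(-20*1/6 + 30) = 36/(-10/3 + 30) = 36/(80/3) = 36*(3/80) = 27/20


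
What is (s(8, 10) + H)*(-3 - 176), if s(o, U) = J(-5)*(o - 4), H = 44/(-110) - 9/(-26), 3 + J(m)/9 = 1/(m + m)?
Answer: 519637/26 ≈ 19986.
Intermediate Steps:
J(m) = -27 + 9/(2*m) (J(m) = -27 + 9/(m + m) = -27 + 9/((2*m)) = -27 + 9*(1/(2*m)) = -27 + 9/(2*m))
H = -7/130 (H = 44*(-1/110) - 9*(-1/26) = -⅖ + 9/26 = -7/130 ≈ -0.053846)
s(o, U) = 558/5 - 279*o/10 (s(o, U) = (-27 + (9/2)/(-5))*(o - 4) = (-27 + (9/2)*(-⅕))*(-4 + o) = (-27 - 9/10)*(-4 + o) = -279*(-4 + o)/10 = 558/5 - 279*o/10)
(s(8, 10) + H)*(-3 - 176) = ((558/5 - 279/10*8) - 7/130)*(-3 - 176) = ((558/5 - 1116/5) - 7/130)*(-179) = (-558/5 - 7/130)*(-179) = -2903/26*(-179) = 519637/26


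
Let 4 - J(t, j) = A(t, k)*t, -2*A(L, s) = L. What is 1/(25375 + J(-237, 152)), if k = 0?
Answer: 2/106927 ≈ 1.8704e-5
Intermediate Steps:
A(L, s) = -L/2
J(t, j) = 4 + t²/2 (J(t, j) = 4 - (-t/2)*t = 4 - (-1)*t²/2 = 4 + t²/2)
1/(25375 + J(-237, 152)) = 1/(25375 + (4 + (½)*(-237)²)) = 1/(25375 + (4 + (½)*56169)) = 1/(25375 + (4 + 56169/2)) = 1/(25375 + 56177/2) = 1/(106927/2) = 2/106927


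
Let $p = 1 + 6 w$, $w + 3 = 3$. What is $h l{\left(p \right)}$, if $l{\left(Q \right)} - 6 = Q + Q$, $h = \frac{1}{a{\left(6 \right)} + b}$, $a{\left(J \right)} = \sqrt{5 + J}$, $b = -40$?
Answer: $- \frac{320}{1589} - \frac{8 \sqrt{11}}{1589} \approx -0.21808$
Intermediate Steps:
$w = 0$ ($w = -3 + 3 = 0$)
$p = 1$ ($p = 1 + 6 \cdot 0 = 1 + 0 = 1$)
$h = \frac{1}{-40 + \sqrt{11}}$ ($h = \frac{1}{\sqrt{5 + 6} - 40} = \frac{1}{\sqrt{11} - 40} = \frac{1}{-40 + \sqrt{11}} \approx -0.02726$)
$l{\left(Q \right)} = 6 + 2 Q$ ($l{\left(Q \right)} = 6 + \left(Q + Q\right) = 6 + 2 Q$)
$h l{\left(p \right)} = \left(- \frac{40}{1589} - \frac{\sqrt{11}}{1589}\right) \left(6 + 2 \cdot 1\right) = \left(- \frac{40}{1589} - \frac{\sqrt{11}}{1589}\right) \left(6 + 2\right) = \left(- \frac{40}{1589} - \frac{\sqrt{11}}{1589}\right) 8 = - \frac{320}{1589} - \frac{8 \sqrt{11}}{1589}$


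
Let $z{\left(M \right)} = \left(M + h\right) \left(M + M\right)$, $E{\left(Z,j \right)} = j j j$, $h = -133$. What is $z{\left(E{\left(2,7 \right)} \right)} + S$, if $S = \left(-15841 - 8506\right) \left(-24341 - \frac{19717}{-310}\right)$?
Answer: $\frac{183280010171}{310} \approx 5.9123 \cdot 10^{8}$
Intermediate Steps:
$E{\left(Z,j \right)} = j^{3}$ ($E{\left(Z,j \right)} = j^{2} j = j^{3}$)
$S = \frac{183235351571}{310}$ ($S = - 24347 \left(-24341 - - \frac{19717}{310}\right) = - 24347 \left(-24341 + \frac{19717}{310}\right) = \left(-24347\right) \left(- \frac{7525993}{310}\right) = \frac{183235351571}{310} \approx 5.9108 \cdot 10^{8}$)
$z{\left(M \right)} = 2 M \left(-133 + M\right)$ ($z{\left(M \right)} = \left(M - 133\right) \left(M + M\right) = \left(-133 + M\right) 2 M = 2 M \left(-133 + M\right)$)
$z{\left(E{\left(2,7 \right)} \right)} + S = 2 \cdot 7^{3} \left(-133 + 7^{3}\right) + \frac{183235351571}{310} = 2 \cdot 343 \left(-133 + 343\right) + \frac{183235351571}{310} = 2 \cdot 343 \cdot 210 + \frac{183235351571}{310} = 144060 + \frac{183235351571}{310} = \frac{183280010171}{310}$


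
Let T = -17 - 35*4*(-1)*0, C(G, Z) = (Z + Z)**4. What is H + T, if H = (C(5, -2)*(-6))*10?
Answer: -15377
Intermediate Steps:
C(G, Z) = 16*Z**4 (C(G, Z) = (2*Z)**4 = 16*Z**4)
H = -15360 (H = ((16*(-2)**4)*(-6))*10 = ((16*16)*(-6))*10 = (256*(-6))*10 = -1536*10 = -15360)
T = -17 (T = -17 - (-140)*0 = -17 - 35*0 = -17 + 0 = -17)
H + T = -15360 - 17 = -15377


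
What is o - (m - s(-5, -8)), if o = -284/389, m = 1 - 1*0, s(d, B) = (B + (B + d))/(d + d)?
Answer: 1439/3890 ≈ 0.36992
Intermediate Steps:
s(d, B) = (d + 2*B)/(2*d) (s(d, B) = (d + 2*B)/((2*d)) = (d + 2*B)*(1/(2*d)) = (d + 2*B)/(2*d))
m = 1 (m = 1 + 0 = 1)
o = -284/389 (o = -284*1/389 = -284/389 ≈ -0.73008)
o - (m - s(-5, -8)) = -284/389 - (1 - (-8 + (½)*(-5))/(-5)) = -284/389 - (1 - (-1)*(-8 - 5/2)/5) = -284/389 - (1 - (-1)*(-21)/(5*2)) = -284/389 - (1 - 1*21/10) = -284/389 - (1 - 21/10) = -284/389 - 1*(-11/10) = -284/389 + 11/10 = 1439/3890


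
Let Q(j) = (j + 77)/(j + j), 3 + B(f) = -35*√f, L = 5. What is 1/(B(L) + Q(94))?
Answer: 73884/216327551 - 1237040*√5/216327551 ≈ -0.012445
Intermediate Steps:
B(f) = -3 - 35*√f
Q(j) = (77 + j)/(2*j) (Q(j) = (77 + j)/((2*j)) = (77 + j)*(1/(2*j)) = (77 + j)/(2*j))
1/(B(L) + Q(94)) = 1/((-3 - 35*√5) + (½)*(77 + 94)/94) = 1/((-3 - 35*√5) + (½)*(1/94)*171) = 1/((-3 - 35*√5) + 171/188) = 1/(-393/188 - 35*√5)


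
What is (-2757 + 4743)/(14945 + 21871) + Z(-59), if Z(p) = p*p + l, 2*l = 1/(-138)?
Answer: 1473821009/423384 ≈ 3481.1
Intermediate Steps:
l = -1/276 (l = (½)/(-138) = (½)*(-1/138) = -1/276 ≈ -0.0036232)
Z(p) = -1/276 + p² (Z(p) = p*p - 1/276 = p² - 1/276 = -1/276 + p²)
(-2757 + 4743)/(14945 + 21871) + Z(-59) = (-2757 + 4743)/(14945 + 21871) + (-1/276 + (-59)²) = 1986/36816 + (-1/276 + 3481) = 1986*(1/36816) + 960755/276 = 331/6136 + 960755/276 = 1473821009/423384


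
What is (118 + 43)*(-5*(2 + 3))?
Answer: -4025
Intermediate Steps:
(118 + 43)*(-5*(2 + 3)) = 161*(-5*5) = 161*(-25) = -4025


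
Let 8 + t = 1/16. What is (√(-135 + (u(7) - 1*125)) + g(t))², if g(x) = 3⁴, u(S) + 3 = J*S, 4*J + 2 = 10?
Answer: (81 + I*√249)² ≈ 6312.0 + 2556.3*I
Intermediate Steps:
J = 2 (J = -½ + (¼)*10 = -½ + 5/2 = 2)
t = -127/16 (t = -8 + 1/16 = -127/16 ≈ -7.9375)
u(S) = -3 + 2*S
g(x) = 81
(√(-135 + (u(7) - 1*125)) + g(t))² = (√(-135 + ((-3 + 2*7) - 1*125)) + 81)² = (√(-135 + ((-3 + 14) - 125)) + 81)² = (√(-135 + (11 - 125)) + 81)² = (√(-135 - 114) + 81)² = (√(-249) + 81)² = (I*√249 + 81)² = (81 + I*√249)²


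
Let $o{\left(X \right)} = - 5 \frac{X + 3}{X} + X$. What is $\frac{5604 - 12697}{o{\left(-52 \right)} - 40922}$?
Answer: $\frac{8996}{51973} \approx 0.17309$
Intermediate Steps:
$o{\left(X \right)} = X - \frac{5 \left(3 + X\right)}{X}$ ($o{\left(X \right)} = - 5 \frac{3 + X}{X} + X = - \frac{5 \left(3 + X\right)}{X} + X = X - \frac{5 \left(3 + X\right)}{X}$)
$\frac{5604 - 12697}{o{\left(-52 \right)} - 40922} = \frac{5604 - 12697}{\left(-5 - 52 - \frac{15}{-52}\right) - 40922} = - \frac{7093}{\left(-5 - 52 - - \frac{15}{52}\right) - 40922} = - \frac{7093}{\left(-5 - 52 + \frac{15}{52}\right) - 40922} = - \frac{7093}{- \frac{2949}{52} - 40922} = - \frac{7093}{- \frac{2130893}{52}} = \left(-7093\right) \left(- \frac{52}{2130893}\right) = \frac{8996}{51973}$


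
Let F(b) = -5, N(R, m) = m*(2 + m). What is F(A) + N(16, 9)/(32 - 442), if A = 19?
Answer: -2149/410 ≈ -5.2415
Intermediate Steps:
F(A) + N(16, 9)/(32 - 442) = -5 + (9*(2 + 9))/(32 - 442) = -5 + (9*11)/(-410) = -5 + 99*(-1/410) = -5 - 99/410 = -2149/410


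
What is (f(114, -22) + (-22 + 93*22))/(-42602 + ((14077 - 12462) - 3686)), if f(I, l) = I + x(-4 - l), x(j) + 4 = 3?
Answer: -2137/44673 ≈ -0.047836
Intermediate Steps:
x(j) = -1 (x(j) = -4 + 3 = -1)
f(I, l) = -1 + I (f(I, l) = I - 1 = -1 + I)
(f(114, -22) + (-22 + 93*22))/(-42602 + ((14077 - 12462) - 3686)) = ((-1 + 114) + (-22 + 93*22))/(-42602 + ((14077 - 12462) - 3686)) = (113 + (-22 + 2046))/(-42602 + (1615 - 3686)) = (113 + 2024)/(-42602 - 2071) = 2137/(-44673) = 2137*(-1/44673) = -2137/44673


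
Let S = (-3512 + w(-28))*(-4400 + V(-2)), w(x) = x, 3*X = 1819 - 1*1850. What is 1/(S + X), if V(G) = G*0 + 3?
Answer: 3/46696109 ≈ 6.4245e-8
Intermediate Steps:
X = -31/3 (X = (1819 - 1*1850)/3 = (1819 - 1850)/3 = (⅓)*(-31) = -31/3 ≈ -10.333)
V(G) = 3 (V(G) = 0 + 3 = 3)
S = 15565380 (S = (-3512 - 28)*(-4400 + 3) = -3540*(-4397) = 15565380)
1/(S + X) = 1/(15565380 - 31/3) = 1/(46696109/3) = 3/46696109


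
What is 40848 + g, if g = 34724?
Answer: 75572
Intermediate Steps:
40848 + g = 40848 + 34724 = 75572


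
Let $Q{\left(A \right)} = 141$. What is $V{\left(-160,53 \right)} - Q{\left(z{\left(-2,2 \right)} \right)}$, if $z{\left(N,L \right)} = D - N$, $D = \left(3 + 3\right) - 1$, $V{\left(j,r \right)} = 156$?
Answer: $15$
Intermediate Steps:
$D = 5$ ($D = 6 - 1 = 5$)
$z{\left(N,L \right)} = 5 - N$
$V{\left(-160,53 \right)} - Q{\left(z{\left(-2,2 \right)} \right)} = 156 - 141 = 15$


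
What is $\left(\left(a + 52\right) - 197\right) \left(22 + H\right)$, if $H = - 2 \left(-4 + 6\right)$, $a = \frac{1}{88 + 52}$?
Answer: $- \frac{182691}{70} \approx -2609.9$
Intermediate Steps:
$a = \frac{1}{140} \approx 0.0071429$
$H = -4$ ($H = \left(-2\right) 2 = -4$)
$\left(\left(a + 52\right) - 197\right) \left(22 + H\right) = \left(\left(\frac{1}{140} + 52\right) - 197\right) \left(22 - 4\right) = \left(\frac{7281}{140} - 197\right) 18 = \left(- \frac{20299}{140}\right) 18 = - \frac{182691}{70}$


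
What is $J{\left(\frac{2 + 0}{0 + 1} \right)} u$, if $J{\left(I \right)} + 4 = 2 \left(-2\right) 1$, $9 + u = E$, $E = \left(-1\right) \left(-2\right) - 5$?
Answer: $96$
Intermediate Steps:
$E = -3$ ($E = 2 - 5 = -3$)
$u = -12$ ($u = -9 - 3 = -12$)
$J{\left(I \right)} = -8$ ($J{\left(I \right)} = -4 + 2 \left(-2\right) 1 = -4 - 4 = -8$)
$J{\left(\frac{2 + 0}{0 + 1} \right)} u = \left(-8\right) \left(-12\right) = 96$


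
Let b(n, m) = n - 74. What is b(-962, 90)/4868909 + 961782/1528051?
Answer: 4681245975002/7439941266359 ≈ 0.62920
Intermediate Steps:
b(n, m) = -74 + n
b(-962, 90)/4868909 + 961782/1528051 = (-74 - 962)/4868909 + 961782/1528051 = -1036*1/4868909 + 961782*(1/1528051) = -1036/4868909 + 961782/1528051 = 4681245975002/7439941266359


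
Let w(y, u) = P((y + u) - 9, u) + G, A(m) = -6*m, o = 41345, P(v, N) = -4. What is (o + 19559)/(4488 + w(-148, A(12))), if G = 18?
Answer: 30452/2251 ≈ 13.528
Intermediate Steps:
w(y, u) = 14 (w(y, u) = -4 + 18 = 14)
(o + 19559)/(4488 + w(-148, A(12))) = (41345 + 19559)/(4488 + 14) = 60904/4502 = 60904*(1/4502) = 30452/2251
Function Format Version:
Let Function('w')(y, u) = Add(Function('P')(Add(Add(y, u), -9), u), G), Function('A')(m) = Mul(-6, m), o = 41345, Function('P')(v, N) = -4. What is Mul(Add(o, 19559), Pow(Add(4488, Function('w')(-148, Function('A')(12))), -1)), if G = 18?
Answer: Rational(30452, 2251) ≈ 13.528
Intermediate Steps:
Function('w')(y, u) = 14 (Function('w')(y, u) = Add(-4, 18) = 14)
Mul(Add(o, 19559), Pow(Add(4488, Function('w')(-148, Function('A')(12))), -1)) = Mul(Add(41345, 19559), Pow(Add(4488, 14), -1)) = Mul(60904, Pow(4502, -1)) = Mul(60904, Rational(1, 4502)) = Rational(30452, 2251)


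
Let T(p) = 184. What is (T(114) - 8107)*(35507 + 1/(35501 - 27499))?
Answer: -2251138339845/8002 ≈ -2.8132e+8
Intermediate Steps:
(T(114) - 8107)*(35507 + 1/(35501 - 27499)) = (184 - 8107)*(35507 + 1/(35501 - 27499)) = -7923*(35507 + 1/8002) = -7923*284127015/8002 = -2251138339845/8002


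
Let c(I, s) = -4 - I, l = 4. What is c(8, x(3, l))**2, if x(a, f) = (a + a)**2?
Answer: 144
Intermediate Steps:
x(a, f) = 4*a**2 (x(a, f) = (2*a)**2 = 4*a**2)
c(8, x(3, l))**2 = (-4 - 1*8)**2 = (-4 - 8)**2 = (-12)**2 = 144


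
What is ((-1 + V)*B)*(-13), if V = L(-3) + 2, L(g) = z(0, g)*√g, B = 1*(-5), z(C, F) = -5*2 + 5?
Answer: 65 - 325*I*√3 ≈ 65.0 - 562.92*I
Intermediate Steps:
z(C, F) = -5 (z(C, F) = -10 + 5 = -5)
B = -5
L(g) = -5*√g
V = 2 - 5*I*√3 (V = -5*I*√3 + 2 = 2 - 5*I*√3 ≈ 2.0 - 8.6602*I)
((-1 + V)*B)*(-13) = ((-1 + (2 - 5*I*√3))*(-5))*(-13) = ((1 - 5*I*√3)*(-5))*(-13) = (-5 + 25*I*√3)*(-13) = 65 - 325*I*√3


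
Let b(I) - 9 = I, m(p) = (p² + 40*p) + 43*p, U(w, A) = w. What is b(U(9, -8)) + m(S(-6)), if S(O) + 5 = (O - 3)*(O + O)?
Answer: 19176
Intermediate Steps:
S(O) = -5 + 2*O*(-3 + O) (S(O) = -5 + (O - 3)*(O + O) = -5 + (-3 + O)*(2*O) = -5 + 2*O*(-3 + O))
m(p) = p² + 83*p
b(I) = 9 + I
b(U(9, -8)) + m(S(-6)) = (9 + 9) + (-5 - 6*(-6) + 2*(-6)²)*(83 + (-5 - 6*(-6) + 2*(-6)²)) = 18 + (-5 + 36 + 2*36)*(83 + (-5 + 36 + 2*36)) = 18 + (-5 + 36 + 72)*(83 + (-5 + 36 + 72)) = 18 + 103*(83 + 103) = 18 + 103*186 = 18 + 19158 = 19176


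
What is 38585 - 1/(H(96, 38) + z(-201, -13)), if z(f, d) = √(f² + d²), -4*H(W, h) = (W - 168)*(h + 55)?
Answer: 53280212168/1380853 + √40570/2761706 ≈ 38585.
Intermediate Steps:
H(W, h) = -(-168 + W)*(55 + h)/4 (H(W, h) = -(W - 168)*(h + 55)/4 = -(-168 + W)*(55 + h)/4)
z(f, d) = √(d² + f²)
38585 - 1/(H(96, 38) + z(-201, -13)) = 38585 - 1/((2310 + 42*38 - 55/4*96 - ¼*96*38) + √((-13)² + (-201)²)) = 38585 - 1/((2310 + 1596 - 1320 - 912) + √(169 + 40401)) = 38585 - 1/(1674 + √40570)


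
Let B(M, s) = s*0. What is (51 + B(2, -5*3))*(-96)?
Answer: -4896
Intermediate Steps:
B(M, s) = 0
(51 + B(2, -5*3))*(-96) = (51 + 0)*(-96) = 51*(-96) = -4896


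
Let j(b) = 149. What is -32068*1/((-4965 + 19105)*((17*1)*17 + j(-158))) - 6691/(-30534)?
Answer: 40139226/187605985 ≈ 0.21395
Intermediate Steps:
-32068*1/((-4965 + 19105)*((17*1)*17 + j(-158))) - 6691/(-30534) = -32068*1/((-4965 + 19105)*((17*1)*17 + 149)) - 6691/(-30534) = -32068*1/(14140*(17*17 + 149)) - 6691*(-1/30534) = -32068*1/(14140*(289 + 149)) + 6691/30534 = -32068/(438*14140) + 6691/30534 = -32068/6193320 + 6691/30534 = -32068*1/6193320 + 6691/30534 = -8017/1548330 + 6691/30534 = 40139226/187605985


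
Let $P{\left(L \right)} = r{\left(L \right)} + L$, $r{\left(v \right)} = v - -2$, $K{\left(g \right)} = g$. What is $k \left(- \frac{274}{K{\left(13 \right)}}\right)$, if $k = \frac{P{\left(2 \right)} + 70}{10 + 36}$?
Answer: $- \frac{10412}{299} \approx -34.823$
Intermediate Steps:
$r{\left(v \right)} = 2 + v$ ($r{\left(v \right)} = v + 2 = 2 + v$)
$P{\left(L \right)} = 2 + 2 L$ ($P{\left(L \right)} = \left(2 + L\right) + L = 2 + 2 L$)
$k = \frac{38}{23}$ ($k = \frac{\left(2 + 2 \cdot 2\right) + 70}{10 + 36} = \frac{\left(2 + 4\right) + 70}{46} = \left(6 + 70\right) \frac{1}{46} = 76 \cdot \frac{1}{46} = \frac{38}{23} \approx 1.6522$)
$k \left(- \frac{274}{K{\left(13 \right)}}\right) = \frac{38 \left(- \frac{274}{13}\right)}{23} = \frac{38 \left(\left(-274\right) \frac{1}{13}\right)}{23} = \frac{38}{23} \left(- \frac{274}{13}\right) = - \frac{10412}{299}$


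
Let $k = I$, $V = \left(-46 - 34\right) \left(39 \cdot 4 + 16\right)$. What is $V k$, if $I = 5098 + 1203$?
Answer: $-86701760$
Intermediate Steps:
$V = -13760$ ($V = - 80 \left(156 + 16\right) = \left(-80\right) 172 = -13760$)
$I = 6301$
$k = 6301$
$V k = \left(-13760\right) 6301 = -86701760$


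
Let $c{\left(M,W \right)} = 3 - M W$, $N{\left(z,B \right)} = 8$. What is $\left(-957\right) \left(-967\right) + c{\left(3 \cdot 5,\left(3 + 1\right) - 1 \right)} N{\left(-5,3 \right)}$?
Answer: $925083$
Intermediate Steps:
$c{\left(M,W \right)} = 3 - M W$
$\left(-957\right) \left(-967\right) + c{\left(3 \cdot 5,\left(3 + 1\right) - 1 \right)} N{\left(-5,3 \right)} = \left(-957\right) \left(-967\right) + \left(3 - 3 \cdot 5 \left(\left(3 + 1\right) - 1\right)\right) 8 = 925419 + \left(3 - 15 \left(4 - 1\right)\right) 8 = 925419 + \left(3 - 15 \cdot 3\right) 8 = 925419 + \left(3 - 45\right) 8 = 925419 - 336 = 925083$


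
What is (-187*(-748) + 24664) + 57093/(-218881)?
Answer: 36014622647/218881 ≈ 1.6454e+5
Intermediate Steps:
(-187*(-748) + 24664) + 57093/(-218881) = (139876 + 24664) + 57093*(-1/218881) = 164540 - 57093/218881 = 36014622647/218881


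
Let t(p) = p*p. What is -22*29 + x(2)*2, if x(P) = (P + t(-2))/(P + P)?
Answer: -635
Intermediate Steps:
t(p) = p²
x(P) = (4 + P)/(2*P) (x(P) = (P + (-2)²)/(P + P) = (P + 4)/((2*P)) = (4 + P)*(1/(2*P)) = (4 + P)/(2*P))
-22*29 + x(2)*2 = -22*29 + ((½)*(4 + 2)/2)*2 = -638 + ((½)*(½)*6)*2 = -638 + (3/2)*2 = -638 + 3 = -635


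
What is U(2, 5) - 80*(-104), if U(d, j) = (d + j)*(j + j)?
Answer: 8390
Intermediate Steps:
U(d, j) = 2*j*(d + j) (U(d, j) = (d + j)*(2*j) = 2*j*(d + j))
U(2, 5) - 80*(-104) = 2*5*(2 + 5) - 80*(-104) = 2*5*7 + 8320 = 70 + 8320 = 8390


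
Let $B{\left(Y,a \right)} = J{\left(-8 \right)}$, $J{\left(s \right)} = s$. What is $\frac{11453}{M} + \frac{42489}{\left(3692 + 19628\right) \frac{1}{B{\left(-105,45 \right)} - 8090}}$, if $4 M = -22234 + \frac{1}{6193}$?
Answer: $- \frac{23692102839935281}{1605525577260} \approx -14757.0$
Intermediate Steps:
$B{\left(Y,a \right)} = -8$
$M = - \frac{137695161}{24772}$ ($M = \frac{-22234 + \frac{1}{6193}}{4} = \frac{1}{4} \left(- \frac{137695161}{6193}\right) = - \frac{137695161}{24772} \approx -5558.5$)
$\frac{11453}{M} + \frac{42489}{\left(3692 + 19628\right) \frac{1}{B{\left(-105,45 \right)} - 8090}} = \frac{11453}{- \frac{137695161}{24772}} + \frac{42489}{\left(3692 + 19628\right) \frac{1}{-8 - 8090}} = 11453 \left(- \frac{24772}{137695161}\right) + \frac{42489}{23320 \frac{1}{-8098}} = - \frac{283713716}{137695161} + \frac{42489}{23320 \left(- \frac{1}{8098}\right)} = - \frac{283713716}{137695161} + \frac{42489}{- \frac{11660}{4049}} = - \frac{283713716}{137695161} + 42489 \left(- \frac{4049}{11660}\right) = - \frac{283713716}{137695161} - \frac{172037961}{11660} = - \frac{23692102839935281}{1605525577260}$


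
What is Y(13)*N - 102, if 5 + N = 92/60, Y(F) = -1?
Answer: -1478/15 ≈ -98.533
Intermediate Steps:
N = -52/15 (N = -5 + 92/60 = -5 + 92*(1/60) = -5 + 23/15 = -52/15 ≈ -3.4667)
Y(13)*N - 102 = -1*(-52/15) - 102 = 52/15 - 102 = -1478/15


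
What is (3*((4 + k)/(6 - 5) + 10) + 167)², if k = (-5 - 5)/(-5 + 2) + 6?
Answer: 56169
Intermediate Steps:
k = 28/3 (k = -10/(-3) + 6 = -10*(-⅓) + 6 = 10/3 + 6 = 28/3 ≈ 9.3333)
(3*((4 + k)/(6 - 5) + 10) + 167)² = (3*((4 + 28/3)/(6 - 5) + 10) + 167)² = (3*((40/3)/1 + 10) + 167)² = (3*((40/3)*1 + 10) + 167)² = (3*(40/3 + 10) + 167)² = (3*(70/3) + 167)² = (70 + 167)² = 237² = 56169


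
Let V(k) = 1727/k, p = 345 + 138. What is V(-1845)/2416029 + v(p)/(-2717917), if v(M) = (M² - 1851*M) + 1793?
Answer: 267028893168236/1101392255271735 ≈ 0.24245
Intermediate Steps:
p = 483
v(M) = 1793 + M² - 1851*M
V(-1845)/2416029 + v(p)/(-2717917) = (1727/(-1845))/2416029 + (1793 + 483² - 1851*483)/(-2717917) = (1727*(-1/1845))*(1/2416029) + (1793 + 233289 - 894033)*(-1/2717917) = -1727/1845*1/2416029 - 658951*(-1/2717917) = -157/405233955 + 658951/2717917 = 267028893168236/1101392255271735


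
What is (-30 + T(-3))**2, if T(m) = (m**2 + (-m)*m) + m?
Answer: 1089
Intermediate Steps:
T(m) = m (T(m) = (m**2 - m**2) + m = 0 + m = m)
(-30 + T(-3))**2 = (-30 - 3)**2 = (-33)**2 = 1089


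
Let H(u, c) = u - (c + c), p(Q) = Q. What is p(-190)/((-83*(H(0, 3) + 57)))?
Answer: 190/4233 ≈ 0.044885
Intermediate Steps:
H(u, c) = u - 2*c
p(-190)/((-83*(H(0, 3) + 57))) = -190*(-1/(83*((0 - 2*3) + 57))) = -190*(-1/(83*((0 - 6) + 57))) = -190*(-1/(83*(-6 + 57))) = -190/((-83*51)) = -190/(-4233) = -190*(-1/4233) = 190/4233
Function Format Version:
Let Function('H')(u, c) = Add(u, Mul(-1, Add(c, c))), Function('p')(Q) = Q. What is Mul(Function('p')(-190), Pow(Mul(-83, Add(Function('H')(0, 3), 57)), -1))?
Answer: Rational(190, 4233) ≈ 0.044885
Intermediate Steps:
Function('H')(u, c) = Add(u, Mul(-2, c)) (Function('H')(u, c) = Add(u, Mul(-1, Mul(2, c))) = Add(u, Mul(-2, c)))
Mul(Function('p')(-190), Pow(Mul(-83, Add(Function('H')(0, 3), 57)), -1)) = Mul(-190, Pow(Mul(-83, Add(Add(0, Mul(-2, 3)), 57)), -1)) = Mul(-190, Pow(Mul(-83, Add(Add(0, -6), 57)), -1)) = Mul(-190, Pow(Mul(-83, Add(-6, 57)), -1)) = Mul(-190, Pow(Mul(-83, 51), -1)) = Mul(-190, Pow(-4233, -1)) = Mul(-190, Rational(-1, 4233)) = Rational(190, 4233)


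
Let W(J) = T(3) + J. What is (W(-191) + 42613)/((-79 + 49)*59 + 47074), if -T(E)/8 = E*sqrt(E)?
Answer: 21211/22652 - 3*sqrt(3)/5663 ≈ 0.93547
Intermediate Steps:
T(E) = -8*E**(3/2) (T(E) = -8*E*sqrt(E) = -8*E**(3/2))
W(J) = J - 24*sqrt(3) (W(J) = -24*sqrt(3) + J = J - 24*sqrt(3))
(W(-191) + 42613)/((-79 + 49)*59 + 47074) = ((-191 - 24*sqrt(3)) + 42613)/((-79 + 49)*59 + 47074) = (42422 - 24*sqrt(3))/(-30*59 + 47074) = (42422 - 24*sqrt(3))/(-1770 + 47074) = (42422 - 24*sqrt(3))/45304 = (42422 - 24*sqrt(3))*(1/45304) = 21211/22652 - 3*sqrt(3)/5663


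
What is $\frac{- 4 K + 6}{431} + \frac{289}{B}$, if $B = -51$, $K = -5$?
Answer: $- \frac{7249}{1293} \approx -5.6063$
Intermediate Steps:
$\frac{- 4 K + 6}{431} + \frac{289}{B} = \frac{\left(-4\right) \left(-5\right) + 6}{431} + \frac{289}{-51} = \left(20 + 6\right) \frac{1}{431} + 289 \left(- \frac{1}{51}\right) = 26 \cdot \frac{1}{431} - \frac{17}{3} = \frac{26}{431} - \frac{17}{3} = - \frac{7249}{1293}$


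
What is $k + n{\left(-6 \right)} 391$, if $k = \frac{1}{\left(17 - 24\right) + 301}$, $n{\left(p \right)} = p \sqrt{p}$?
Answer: $\frac{1}{294} - 2346 i \sqrt{6} \approx 0.0034014 - 5746.5 i$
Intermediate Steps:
$n{\left(p \right)} = p^{\frac{3}{2}}$
$k = \frac{1}{294}$ ($k = \frac{1}{\left(17 - 24\right) + 301} = \frac{1}{-7 + 301} = \frac{1}{294} \approx 0.0034014$)
$k + n{\left(-6 \right)} 391 = \frac{1}{294} + \left(-6\right)^{\frac{3}{2}} \cdot 391 = \frac{1}{294} + - 6 i \sqrt{6} \cdot 391 = \frac{1}{294} - 2346 i \sqrt{6}$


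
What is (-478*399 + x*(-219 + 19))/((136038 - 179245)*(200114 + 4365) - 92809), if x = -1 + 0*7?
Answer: 95261/4417508481 ≈ 2.1564e-5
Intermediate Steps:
x = -1 (x = -1 + 0 = -1)
(-478*399 + x*(-219 + 19))/((136038 - 179245)*(200114 + 4365) - 92809) = (-478*399 - (-219 + 19))/((136038 - 179245)*(200114 + 4365) - 92809) = (-190722 - 1*(-200))/(-43207*204479 - 92809) = (-190722 + 200)/(-8834924153 - 92809) = -190522/(-8835016962) = -190522*(-1/8835016962) = 95261/4417508481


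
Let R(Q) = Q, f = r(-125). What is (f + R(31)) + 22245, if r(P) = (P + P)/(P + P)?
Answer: 22277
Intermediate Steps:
r(P) = 1 (r(P) = (2*P)/((2*P)) = (2*P)*(1/(2*P)) = 1)
f = 1
(f + R(31)) + 22245 = (1 + 31) + 22245 = 32 + 22245 = 22277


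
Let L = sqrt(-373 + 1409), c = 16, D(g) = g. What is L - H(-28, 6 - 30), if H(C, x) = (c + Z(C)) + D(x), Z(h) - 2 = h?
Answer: 34 + 2*sqrt(259) ≈ 66.187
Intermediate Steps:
Z(h) = 2 + h
H(C, x) = 18 + C + x (H(C, x) = (16 + (2 + C)) + x = (18 + C) + x = 18 + C + x)
L = 2*sqrt(259) (L = sqrt(1036) = 2*sqrt(259) ≈ 32.187)
L - H(-28, 6 - 30) = 2*sqrt(259) - (18 - 28 + (6 - 30)) = 2*sqrt(259) - (18 - 28 - 24) = 2*sqrt(259) - 1*(-34) = 2*sqrt(259) + 34 = 34 + 2*sqrt(259)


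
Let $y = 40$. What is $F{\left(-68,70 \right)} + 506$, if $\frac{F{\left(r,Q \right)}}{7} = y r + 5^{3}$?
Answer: $-17659$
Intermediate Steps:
$F{\left(r,Q \right)} = 875 + 280 r$ ($F{\left(r,Q \right)} = 7 \left(40 r + 5^{3}\right) = 7 \left(40 r + 125\right) = 7 \left(125 + 40 r\right) = 875 + 280 r$)
$F{\left(-68,70 \right)} + 506 = \left(875 + 280 \left(-68\right)\right) + 506 = \left(875 - 19040\right) + 506 = -18165 + 506 = -17659$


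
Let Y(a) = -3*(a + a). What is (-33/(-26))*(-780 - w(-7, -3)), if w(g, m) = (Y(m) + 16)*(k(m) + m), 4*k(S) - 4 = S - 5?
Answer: -10626/13 ≈ -817.38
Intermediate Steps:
k(S) = -¼ + S/4 (k(S) = 1 + (S - 5)/4 = 1 + (-5 + S)/4 = 1 + (-5/4 + S/4) = -¼ + S/4)
Y(a) = -6*a
w(g, m) = (16 - 6*m)*(-¼ + 5*m/4) (w(g, m) = (-6*m + 16)*((-¼ + m/4) + m) = (16 - 6*m)*(-¼ + 5*m/4))
(-33/(-26))*(-780 - w(-7, -3)) = (-33/(-26))*(-780 - (-4 - 15/2*(-3)² + (43/2)*(-3))) = (-33*(-1/26))*(-780 - (-4 - 15/2*9 - 129/2)) = 33*(-780 - (-4 - 135/2 - 129/2))/26 = 33*(-780 - 1*(-136))/26 = 33*(-780 + 136)/26 = (33/26)*(-644) = -10626/13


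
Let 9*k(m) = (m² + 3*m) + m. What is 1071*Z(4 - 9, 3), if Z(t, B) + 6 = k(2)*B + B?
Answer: 1071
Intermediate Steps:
k(m) = m²/9 + 4*m/9 (k(m) = ((m² + 3*m) + m)/9 = (m² + 4*m)/9 = m²/9 + 4*m/9)
Z(t, B) = -6 + 7*B/3 (Z(t, B) = -6 + (((⅑)*2*(4 + 2))*B + B) = -6 + (((⅑)*2*6)*B + B) = -6 + (4*B/3 + B) = -6 + 7*B/3)
1071*Z(4 - 9, 3) = 1071*(-6 + (7/3)*3) = 1071*(-6 + 7) = 1071*1 = 1071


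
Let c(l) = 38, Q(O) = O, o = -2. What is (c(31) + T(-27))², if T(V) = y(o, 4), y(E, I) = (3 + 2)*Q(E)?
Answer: 784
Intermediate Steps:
y(E, I) = 5*E (y(E, I) = (3 + 2)*E = 5*E)
T(V) = -10 (T(V) = 5*(-2) = -10)
(c(31) + T(-27))² = (38 - 10)² = 28² = 784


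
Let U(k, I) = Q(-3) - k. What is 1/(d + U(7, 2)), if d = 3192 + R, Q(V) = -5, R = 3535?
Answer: 1/6715 ≈ 0.00014892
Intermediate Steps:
U(k, I) = -5 - k
d = 6727 (d = 3192 + 3535 = 6727)
1/(d + U(7, 2)) = 1/(6727 + (-5 - 1*7)) = 1/(6727 + (-5 - 7)) = 1/(6727 - 12) = 1/6715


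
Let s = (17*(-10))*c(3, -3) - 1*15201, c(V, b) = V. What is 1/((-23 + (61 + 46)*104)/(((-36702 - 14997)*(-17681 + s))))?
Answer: 1726333008/11105 ≈ 1.5546e+5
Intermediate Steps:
s = -15711 (s = (17*(-10))*3 - 1*15201 = -170*3 - 15201 = -510 - 15201 = -15711)
1/((-23 + (61 + 46)*104)/(((-36702 - 14997)*(-17681 + s)))) = 1/((-23 + (61 + 46)*104)/(((-36702 - 14997)*(-17681 - 15711)))) = 1/((-23 + 107*104)/((-51699*(-33392)))) = 1/((-23 + 11128)/1726333008) = 1/(11105*(1/1726333008)) = 1/(11105/1726333008) = 1726333008/11105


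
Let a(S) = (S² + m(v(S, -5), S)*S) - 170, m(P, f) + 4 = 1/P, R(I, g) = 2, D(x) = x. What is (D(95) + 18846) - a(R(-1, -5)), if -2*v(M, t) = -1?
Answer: 19111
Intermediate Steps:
v(M, t) = ½ (v(M, t) = -½*(-1) = ½)
m(P, f) = -4 + 1/P
a(S) = -170 + S² - 2*S (a(S) = (S² + (-4 + 1/(½))*S) - 170 = (S² + (-4 + 2)*S) - 170 = (S² - 2*S) - 170 = -170 + S² - 2*S)
(D(95) + 18846) - a(R(-1, -5)) = (95 + 18846) - (-170 + 2² - 2*2) = 18941 - (-170 + 4 - 4) = 18941 - 1*(-170) = 18941 + 170 = 19111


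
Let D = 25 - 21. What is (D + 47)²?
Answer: 2601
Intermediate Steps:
D = 4
(D + 47)² = (4 + 47)² = 51² = 2601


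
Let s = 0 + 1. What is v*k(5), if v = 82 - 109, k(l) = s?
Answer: -27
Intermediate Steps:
s = 1
k(l) = 1
v = -27
v*k(5) = -27*1 = -27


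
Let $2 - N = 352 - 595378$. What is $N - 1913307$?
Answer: $-1318279$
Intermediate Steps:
$N = 595028$ ($N = 2 - \left(352 - 595378\right) = 2 - -595026 = 2 + 595026 = 595028$)
$N - 1913307 = 595028 - 1913307 = -1318279$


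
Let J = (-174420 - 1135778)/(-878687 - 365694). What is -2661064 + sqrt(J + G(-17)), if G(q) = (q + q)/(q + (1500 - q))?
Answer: -2661064 + 7*sqrt(732529526837610)/186657150 ≈ -2.6611e+6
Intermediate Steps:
G(q) = q/750 (G(q) = (2*q)/1500 = (2*q)*(1/1500) = q/750)
J = 1310198/1244381 (J = -1310198/(-1244381) = -1310198*(-1/1244381) = 1310198/1244381 ≈ 1.0529)
-2661064 + sqrt(J + G(-17)) = -2661064 + sqrt(1310198/1244381 + (1/750)*(-17)) = -2661064 + sqrt(1310198/1244381 - 17/750) = -2661064 + sqrt(961494023/933285750) = -2661064 + 7*sqrt(732529526837610)/186657150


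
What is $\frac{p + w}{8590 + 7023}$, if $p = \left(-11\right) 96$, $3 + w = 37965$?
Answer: $\frac{36906}{15613} \approx 2.3638$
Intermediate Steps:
$w = 37962$ ($w = -3 + 37965 = 37962$)
$p = -1056$
$\frac{p + w}{8590 + 7023} = \frac{-1056 + 37962}{8590 + 7023} = \frac{36906}{15613}$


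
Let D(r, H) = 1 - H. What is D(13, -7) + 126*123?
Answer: 15506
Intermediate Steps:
D(13, -7) + 126*123 = (1 - 1*(-7)) + 126*123 = (1 + 7) + 15498 = 8 + 15498 = 15506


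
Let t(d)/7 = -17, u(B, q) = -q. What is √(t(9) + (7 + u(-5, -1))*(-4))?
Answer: I*√151 ≈ 12.288*I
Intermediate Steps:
t(d) = -119 (t(d) = 7*(-17) = -119)
√(t(9) + (7 + u(-5, -1))*(-4)) = √(-119 + (7 - 1*(-1))*(-4)) = √(-119 + (7 + 1)*(-4)) = √(-119 + 8*(-4)) = √(-119 - 32) = √(-151) = I*√151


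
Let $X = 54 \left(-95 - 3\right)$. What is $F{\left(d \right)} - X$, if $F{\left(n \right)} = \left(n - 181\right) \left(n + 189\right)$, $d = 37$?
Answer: $-27252$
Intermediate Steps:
$F{\left(n \right)} = \left(-181 + n\right) \left(189 + n\right)$
$X = -5292$ ($X = 54 \left(-98\right) = -5292$)
$F{\left(d \right)} - X = \left(-34209 + 37^{2} + 8 \cdot 37\right) - -5292 = \left(-34209 + 1369 + 296\right) + 5292 = -32544 + 5292 = -27252$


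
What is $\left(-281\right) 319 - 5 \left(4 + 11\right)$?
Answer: $-89714$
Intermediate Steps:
$\left(-281\right) 319 - 5 \left(4 + 11\right) = -89639 - 75 = -89714$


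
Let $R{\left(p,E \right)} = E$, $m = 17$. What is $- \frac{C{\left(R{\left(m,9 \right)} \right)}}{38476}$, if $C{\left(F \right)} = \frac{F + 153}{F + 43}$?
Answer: $- \frac{81}{1000376} \approx -8.097 \cdot 10^{-5}$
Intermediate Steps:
$C{\left(F \right)} = \frac{153 + F}{43 + F}$
$- \frac{C{\left(R{\left(m,9 \right)} \right)}}{38476} = - \frac{\frac{1}{43 + 9} \left(153 + 9\right)}{38476} = - \frac{\frac{1}{52} \cdot 162}{38476} = - \frac{81}{26 \cdot 38476} = \left(-1\right) \frac{81}{1000376} = - \frac{81}{1000376}$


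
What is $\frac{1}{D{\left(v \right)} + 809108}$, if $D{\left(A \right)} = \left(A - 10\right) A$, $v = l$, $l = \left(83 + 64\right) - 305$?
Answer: $\frac{1}{835652} \approx 1.1967 \cdot 10^{-6}$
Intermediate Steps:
$l = -158$ ($l = 147 - 305 = -158$)
$v = -158$
$D{\left(A \right)} = A \left(-10 + A\right)$ ($D{\left(A \right)} = \left(-10 + A\right) A = A \left(-10 + A\right)$)
$\frac{1}{D{\left(v \right)} + 809108} = \frac{1}{- 158 \left(-10 - 158\right) + 809108} = \frac{1}{\left(-158\right) \left(-168\right) + 809108} = \frac{1}{26544 + 809108} = \frac{1}{835652}$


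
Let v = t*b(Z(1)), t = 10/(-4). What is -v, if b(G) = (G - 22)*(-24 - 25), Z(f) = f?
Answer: 5145/2 ≈ 2572.5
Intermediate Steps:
t = -5/2 (t = 10*(-¼) = -5/2 ≈ -2.5000)
b(G) = 1078 - 49*G (b(G) = (-22 + G)*(-49) = 1078 - 49*G)
v = -5145/2 (v = -5*(1078 - 49*1)/2 = -5*(1078 - 49)/2 = -5/2*1029 = -5145/2 ≈ -2572.5)
-v = -1*(-5145/2) = 5145/2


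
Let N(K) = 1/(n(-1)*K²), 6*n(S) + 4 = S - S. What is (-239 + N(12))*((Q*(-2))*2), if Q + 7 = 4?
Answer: -22945/8 ≈ -2868.1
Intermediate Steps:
Q = -3 (Q = -7 + 4 = -3)
n(S) = -⅔ (n(S) = -⅔ + (S - S)/6 = -⅔ + (⅙)*0 = -⅔ + 0 = -⅔)
N(K) = -3/(2*K²) (N(K) = 1/(-2*K²/3) = -3/(2*K²))
(-239 + N(12))*((Q*(-2))*2) = (-239 - 3/2/12²)*(-3*(-2)*2) = (-239 - 3/2*1/144)*(6*2) = (-239 - 1/96)*12 = -22945/96*12 = -22945/8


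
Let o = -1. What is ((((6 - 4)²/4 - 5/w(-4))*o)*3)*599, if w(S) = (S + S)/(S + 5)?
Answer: -23361/8 ≈ -2920.1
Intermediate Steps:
w(S) = 2*S/(5 + S) (w(S) = (2*S)/(5 + S) = 2*S/(5 + S))
((((6 - 4)²/4 - 5/w(-4))*o)*3)*599 = ((((6 - 4)²/4 - 5/(2*(-4)/(5 - 4)))*(-1))*3)*599 = (((2²*(¼) - 5/(2*(-4)/1))*(-1))*3)*599 = (((4*(¼) - 5/(2*(-4)*1))*(-1))*3)*599 = (((1 - 5/(-8))*(-1))*3)*599 = (((1 - 5*(-⅛))*(-1))*3)*599 = (((1 + 5/8)*(-1))*3)*599 = (((13/8)*(-1))*3)*599 = -13/8*3*599 = -39/8*599 = -23361/8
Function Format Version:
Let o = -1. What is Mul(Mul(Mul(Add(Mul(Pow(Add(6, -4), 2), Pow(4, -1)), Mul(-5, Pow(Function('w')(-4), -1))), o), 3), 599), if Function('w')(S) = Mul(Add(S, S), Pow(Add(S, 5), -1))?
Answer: Rational(-23361, 8) ≈ -2920.1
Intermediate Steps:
Function('w')(S) = Mul(2, S, Pow(Add(5, S), -1)) (Function('w')(S) = Mul(Mul(2, S), Pow(Add(5, S), -1)) = Mul(2, S, Pow(Add(5, S), -1)))
Mul(Mul(Mul(Add(Mul(Pow(Add(6, -4), 2), Pow(4, -1)), Mul(-5, Pow(Function('w')(-4), -1))), o), 3), 599) = Mul(Mul(Mul(Add(Mul(Pow(Add(6, -4), 2), Pow(4, -1)), Mul(-5, Pow(Mul(2, -4, Pow(Add(5, -4), -1)), -1))), -1), 3), 599) = Mul(Mul(Mul(Add(Mul(Pow(2, 2), Rational(1, 4)), Mul(-5, Pow(Mul(2, -4, Pow(1, -1)), -1))), -1), 3), 599) = Mul(Mul(Mul(Add(Mul(4, Rational(1, 4)), Mul(-5, Pow(Mul(2, -4, 1), -1))), -1), 3), 599) = Mul(Mul(Mul(Add(1, Mul(-5, Pow(-8, -1))), -1), 3), 599) = Mul(Mul(Mul(Add(1, Mul(-5, Rational(-1, 8))), -1), 3), 599) = Mul(Mul(Mul(Add(1, Rational(5, 8)), -1), 3), 599) = Mul(Mul(Mul(Rational(13, 8), -1), 3), 599) = Mul(Mul(Rational(-13, 8), 3), 599) = Mul(Rational(-39, 8), 599) = Rational(-23361, 8)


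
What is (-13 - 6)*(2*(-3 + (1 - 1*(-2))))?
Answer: 0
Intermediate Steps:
(-13 - 6)*(2*(-3 + (1 - 1*(-2)))) = -38*(-3 + (1 + 2)) = -38*(-3 + 3) = -38*0 = -19*0 = 0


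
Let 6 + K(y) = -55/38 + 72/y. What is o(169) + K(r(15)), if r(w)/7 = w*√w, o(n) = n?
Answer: 6139/38 + 8*√15/175 ≈ 161.73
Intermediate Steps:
r(w) = 7*w^(3/2) (r(w) = 7*(w*√w) = 7*w^(3/2))
K(y) = -283/38 + 72/y (K(y) = -6 + (-55/38 + 72/y) = -283/38 + 72/y)
o(169) + K(r(15)) = 169 + (-283/38 + 72/((7*15^(3/2)))) = 169 + (-283/38 + 72/((7*(15*√15)))) = 169 + (-283/38 + 72/((105*√15))) = 169 + (-283/38 + 72*(√15/1575)) = 169 + (-283/38 + 8*√15/175) = 6139/38 + 8*√15/175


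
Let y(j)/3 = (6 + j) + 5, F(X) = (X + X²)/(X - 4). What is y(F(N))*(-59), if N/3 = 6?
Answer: -43896/7 ≈ -6270.9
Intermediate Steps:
N = 18 (N = 3*6 = 18)
F(X) = (X + X²)/(-4 + X)
y(j) = 33 + 3*j (y(j) = 3*((6 + j) + 5) = 3*(11 + j) = 33 + 3*j)
y(F(N))*(-59) = (33 + 3*(18*(1 + 18)/(-4 + 18)))*(-59) = (33 + 3*(18*19/14))*(-59) = (33 + 3*(18*(1/14)*19))*(-59) = (33 + 3*(171/7))*(-59) = (33 + 513/7)*(-59) = (744/7)*(-59) = -43896/7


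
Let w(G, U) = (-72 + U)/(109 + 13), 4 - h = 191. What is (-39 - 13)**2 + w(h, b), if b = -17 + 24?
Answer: 329823/122 ≈ 2703.5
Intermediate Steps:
h = -187 (h = 4 - 1*191 = 4 - 191 = -187)
b = 7
w(G, U) = -36/61 + U/122 (w(G, U) = (-72 + U)/122 = (-72 + U)*(1/122) = -36/61 + U/122)
(-39 - 13)**2 + w(h, b) = (-39 - 13)**2 + (-36/61 + (1/122)*7) = (-52)**2 + (-36/61 + 7/122) = 2704 - 65/122 = 329823/122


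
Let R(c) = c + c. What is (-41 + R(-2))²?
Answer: 2025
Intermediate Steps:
R(c) = 2*c
(-41 + R(-2))² = (-41 + 2*(-2))² = (-41 - 4)² = (-45)² = 2025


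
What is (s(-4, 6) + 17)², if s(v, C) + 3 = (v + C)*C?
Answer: 676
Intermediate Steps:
s(v, C) = -3 + C*(C + v) (s(v, C) = -3 + (v + C)*C = -3 + (C + v)*C = -3 + C*(C + v))
(s(-4, 6) + 17)² = ((-3 + 6² + 6*(-4)) + 17)² = ((-3 + 36 - 24) + 17)² = (9 + 17)² = 26² = 676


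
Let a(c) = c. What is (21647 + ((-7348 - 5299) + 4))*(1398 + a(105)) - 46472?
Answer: 13486540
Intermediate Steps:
(21647 + ((-7348 - 5299) + 4))*(1398 + a(105)) - 46472 = (21647 + ((-7348 - 5299) + 4))*(1398 + 105) - 46472 = (21647 + (-12647 + 4))*1503 - 46472 = (21647 - 12643)*1503 - 46472 = 9004*1503 - 46472 = 13533012 - 46472 = 13486540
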